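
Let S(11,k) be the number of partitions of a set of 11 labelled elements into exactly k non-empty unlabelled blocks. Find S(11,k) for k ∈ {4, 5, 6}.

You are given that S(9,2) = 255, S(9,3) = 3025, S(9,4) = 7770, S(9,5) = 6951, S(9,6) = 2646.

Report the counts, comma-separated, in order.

145750, 246730, 179487

row 10: T[10][3]=3·3025+255=9330  T[10][4]=4·7770+3025=34105  T[10][5]=5·6951+7770=42525  T[10][6]=6·2646+6951=22827
row 11: T[11][4]=4·34105+9330=145750  T[11][5]=5·42525+34105=246730  T[11][6]=6·22827+42525=179487
Read S(11,4) = 145750, S(11,5) = 246730, S(11,6) = 179487.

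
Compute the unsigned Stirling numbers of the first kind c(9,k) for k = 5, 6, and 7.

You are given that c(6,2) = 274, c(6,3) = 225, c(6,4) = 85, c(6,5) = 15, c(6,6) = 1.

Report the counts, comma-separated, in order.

[7] T[7,3]:6*225+274=1624 · T[7,4]:6*85+225=735 · T[7,5]:6*15+85=175 · T[7,6]:6*1+15=21 · T[7,7]:6*0+1=1
[8] T[8,4]:7*735+1624=6769 · T[8,5]:7*175+735=1960 · T[8,6]:7*21+175=322 · T[8,7]:7*1+21=28
[9] T[9,5]:8*1960+6769=22449 · T[9,6]:8*322+1960=4536 · T[9,7]:8*28+322=546
Read c(9,5) = 22449, c(9,6) = 4536, c(9,7) = 546.

22449, 4536, 546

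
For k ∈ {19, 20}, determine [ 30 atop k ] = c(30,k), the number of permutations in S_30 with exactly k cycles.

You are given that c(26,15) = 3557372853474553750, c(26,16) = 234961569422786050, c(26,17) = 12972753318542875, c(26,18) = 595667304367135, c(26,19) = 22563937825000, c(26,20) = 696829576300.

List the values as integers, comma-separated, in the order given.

150566737512021319125, 6634460278534540725

row 27: T[27][16]=26·234961569422786050+3557372853474553750=9666373658466991050  T[27][17]=26·12972753318542875+234961569422786050=572253155704900800  T[27][18]=26·595667304367135+12972753318542875=28460103232088385  T[27][19]=26·22563937825000+595667304367135=1182329687817135  T[27][20]=26·696829576300+22563937825000=40681506808800
row 28: T[28][17]=27·572253155704900800+9666373658466991050=25117208862499312650  T[28][18]=27·28460103232088385+572253155704900800=1340675942971287195  T[28][19]=27·1182329687817135+28460103232088385=60383004803151030  T[28][20]=27·40681506808800+1182329687817135=2280730371654735
row 29: T[29][18]=28·1340675942971287195+25117208862499312650=62656135265695354110  T[29][19]=28·60383004803151030+1340675942971287195=3031400077459516035  T[29][20]=28·2280730371654735+60383004803151030=124243455209483610
row 30: T[30][19]=29·3031400077459516035+62656135265695354110=150566737512021319125  T[30][20]=29·124243455209483610+3031400077459516035=6634460278534540725
Read c(30,19) = 150566737512021319125, c(30,20) = 6634460278534540725.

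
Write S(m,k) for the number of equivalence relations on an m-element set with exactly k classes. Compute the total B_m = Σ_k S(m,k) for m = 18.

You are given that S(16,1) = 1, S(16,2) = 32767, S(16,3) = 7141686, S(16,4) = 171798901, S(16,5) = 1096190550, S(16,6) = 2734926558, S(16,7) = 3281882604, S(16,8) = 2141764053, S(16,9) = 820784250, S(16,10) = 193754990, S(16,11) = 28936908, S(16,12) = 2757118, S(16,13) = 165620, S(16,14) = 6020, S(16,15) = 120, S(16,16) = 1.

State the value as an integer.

r17: T_17,1=1×1+0=1; T_17,2=2×32767+1=65535; T_17,3=3×7141686+32767=21457825; T_17,4=4×171798901+7141686=694337290; T_17,5=5×1096190550+171798901=5652751651; T_17,6=6×2734926558+1096190550=17505749898; T_17,7=7×3281882604+2734926558=25708104786; T_17,8=8×2141764053+3281882604=20415995028; T_17,9=9×820784250+2141764053=9528822303; T_17,10=10×193754990+820784250=2758334150; T_17,11=11×28936908+193754990=512060978; T_17,12=12×2757118+28936908=62022324; T_17,13=13×165620+2757118=4910178; T_17,14=14×6020+165620=249900; T_17,15=15×120+6020=7820; T_17,16=16×1+120=136; T_17,17=17×0+1=1
r18: T_18,1=1×1+0=1; T_18,2=2×65535+1=131071; T_18,3=3×21457825+65535=64439010; T_18,4=4×694337290+21457825=2798806985; T_18,5=5×5652751651+694337290=28958095545; T_18,6=6×17505749898+5652751651=110687251039; T_18,7=7×25708104786+17505749898=197462483400; T_18,8=8×20415995028+25708104786=189036065010; T_18,9=9×9528822303+20415995028=106175395755; T_18,10=10×2758334150+9528822303=37112163803; T_18,11=11×512060978+2758334150=8391004908; T_18,12=12×62022324+512060978=1256328866; T_18,13=13×4910178+62022324=125854638; T_18,14=14×249900+4910178=8408778; T_18,15=15×7820+249900=367200; T_18,16=16×136+7820=9996; T_18,17=17×1+136=153; T_18,18=18×0+1=1
B_18 = ΣS(18,k) = 1+131071+64439010+2798806985+28958095545+110687251039+197462483400+189036065010+106175395755+37112163803+8391004908+1256328866+125854638+8408778+367200+9996+153+1 = 682076806159

682076806159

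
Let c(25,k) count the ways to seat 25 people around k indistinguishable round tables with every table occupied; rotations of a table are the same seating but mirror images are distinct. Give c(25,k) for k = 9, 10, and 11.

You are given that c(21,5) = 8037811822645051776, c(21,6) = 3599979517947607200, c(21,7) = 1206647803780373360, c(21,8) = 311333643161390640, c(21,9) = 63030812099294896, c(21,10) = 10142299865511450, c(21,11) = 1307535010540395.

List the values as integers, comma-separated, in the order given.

@22  (22,6):3599979517947607200·21+8037811822645051776→83637381699544802976, (22,7):1206647803780373360·21+3599979517947607200→28939583397335447760, (22,8):311333643161390640·21+1206647803780373360→7744654310169576800, (22,9):63030812099294896·21+311333643161390640→1634980697246583456, (22,10):10142299865511450·21+63030812099294896→276019109275035346, (22,11):1307535010540395·21+10142299865511450→37600535086859745
@23  (23,7):28939583397335447760·22+83637381699544802976→720308216440924653696, (23,8):7744654310169576800·22+28939583397335447760→199321978221066137360, (23,9):1634980697246583456·22+7744654310169576800→43714229649594412832, (23,10):276019109275035346·22+1634980697246583456→7707401101297361068, (23,11):37600535086859745·22+276019109275035346→1103230881185949736
@24  (24,8):199321978221066137360·23+720308216440924653696→5304713715525445812976, (24,9):43714229649594412832·23+199321978221066137360→1204749260161737632496, (24,10):7707401101297361068·23+43714229649594412832→220984454979433717396, (24,11):1103230881185949736·23+7707401101297361068→33081711368574204996
@25  (25,9):1204749260161737632496·24+5304713715525445812976→34218695959407148992880, (25,10):220984454979433717396·24+1204749260161737632496→6508376179668146850000, (25,11):33081711368574204996·24+220984454979433717396→1014945527825214637300
Read c(25,9) = 34218695959407148992880, c(25,10) = 6508376179668146850000, c(25,11) = 1014945527825214637300.

34218695959407148992880, 6508376179668146850000, 1014945527825214637300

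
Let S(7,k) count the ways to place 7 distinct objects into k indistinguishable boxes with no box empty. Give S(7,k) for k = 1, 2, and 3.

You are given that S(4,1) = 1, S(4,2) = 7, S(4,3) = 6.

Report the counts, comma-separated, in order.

1, 63, 301

[5] T[5,1]:1*1+0=1 · T[5,2]:2*7+1=15 · T[5,3]:3*6+7=25
[6] T[6,1]:1*1+0=1 · T[6,2]:2*15+1=31 · T[6,3]:3*25+15=90
[7] T[7,1]:1*1+0=1 · T[7,2]:2*31+1=63 · T[7,3]:3*90+31=301
Read S(7,1) = 1, S(7,2) = 63, S(7,3) = 301.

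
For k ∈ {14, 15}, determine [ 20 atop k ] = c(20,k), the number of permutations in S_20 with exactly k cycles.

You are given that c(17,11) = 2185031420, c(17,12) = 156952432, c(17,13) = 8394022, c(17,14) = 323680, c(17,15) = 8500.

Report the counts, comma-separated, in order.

[18] T[18,12]:17*156952432+2185031420=4853222764 · T[18,13]:17*8394022+156952432=299650806 · T[18,14]:17*323680+8394022=13896582 · T[18,15]:17*8500+323680=468180
[19] T[19,13]:18*299650806+4853222764=10246937272 · T[19,14]:18*13896582+299650806=549789282 · T[19,15]:18*468180+13896582=22323822
[20] T[20,14]:19*549789282+10246937272=20692933630 · T[20,15]:19*22323822+549789282=973941900
Read c(20,14) = 20692933630, c(20,15) = 973941900.

20692933630, 973941900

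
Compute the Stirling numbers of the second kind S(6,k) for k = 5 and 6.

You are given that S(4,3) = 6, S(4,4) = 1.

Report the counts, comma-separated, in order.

15, 1

@5  (5,4):1·4+6→10, (5,5):0·5+1→1
@6  (6,5):1·5+10→15, (6,6):0·6+1→1
Read S(6,5) = 15, S(6,6) = 1.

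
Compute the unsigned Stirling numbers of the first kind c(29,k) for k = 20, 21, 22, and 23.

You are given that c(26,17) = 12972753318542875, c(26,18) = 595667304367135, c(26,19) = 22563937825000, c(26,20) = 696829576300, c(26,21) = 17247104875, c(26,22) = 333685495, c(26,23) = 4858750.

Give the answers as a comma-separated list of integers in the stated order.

124243455209483610, 4285624815406935, 123268226851770, 2918785153245

[27] T[27,18]:26*595667304367135+12972753318542875=28460103232088385 · T[27,19]:26*22563937825000+595667304367135=1182329687817135 · T[27,20]:26*696829576300+22563937825000=40681506808800 · T[27,21]:26*17247104875+696829576300=1145254303050 · T[27,22]:26*333685495+17247104875=25922927745 · T[27,23]:26*4858750+333685495=460012995
[28] T[28,19]:27*1182329687817135+28460103232088385=60383004803151030 · T[28,20]:27*40681506808800+1182329687817135=2280730371654735 · T[28,21]:27*1145254303050+40681506808800=71603372991150 · T[28,22]:27*25922927745+1145254303050=1845173352165 · T[28,23]:27*460012995+25922927745=38343278610
[29] T[29,20]:28*2280730371654735+60383004803151030=124243455209483610 · T[29,21]:28*71603372991150+2280730371654735=4285624815406935 · T[29,22]:28*1845173352165+71603372991150=123268226851770 · T[29,23]:28*38343278610+1845173352165=2918785153245
Read c(29,20) = 124243455209483610, c(29,21) = 4285624815406935, c(29,22) = 123268226851770, c(29,23) = 2918785153245.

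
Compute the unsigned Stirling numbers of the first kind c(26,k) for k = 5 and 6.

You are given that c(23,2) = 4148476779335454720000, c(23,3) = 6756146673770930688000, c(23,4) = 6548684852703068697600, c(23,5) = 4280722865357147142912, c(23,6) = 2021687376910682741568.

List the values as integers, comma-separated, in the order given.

[24] T[24,3]:23*6756146673770930688000+4148476779335454720000=159539850276066860544000 · T[24,4]:23*6548684852703068697600+6756146673770930688000=157375898285941510732800 · T[24,5]:23*4280722865357147142912+6548684852703068697600=105005310755917452984576 · T[24,6]:23*2021687376910682741568+4280722865357147142912=50779532534302850198976
[25] T[25,4]:24*157375898285941510732800+159539850276066860544000=3936561409138663118131200 · T[25,5]:24*105005310755917452984576+157375898285941510732800=2677503356427960382362624 · T[25,6]:24*50779532534302850198976+105005310755917452984576=1323714091579185857760000
[26] T[26,5]:25*2677503356427960382362624+3936561409138663118131200=70874145319837672677196800 · T[26,6]:25*1323714091579185857760000+2677503356427960382362624=35770355645907606826362624
Read c(26,5) = 70874145319837672677196800, c(26,6) = 35770355645907606826362624.

70874145319837672677196800, 35770355645907606826362624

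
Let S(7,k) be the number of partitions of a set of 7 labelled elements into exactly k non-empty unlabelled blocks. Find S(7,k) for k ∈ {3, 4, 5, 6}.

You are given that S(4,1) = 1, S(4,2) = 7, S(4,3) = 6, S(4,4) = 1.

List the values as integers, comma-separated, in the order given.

r5: T_5,1=1×1+0=1; T_5,2=2×7+1=15; T_5,3=3×6+7=25; T_5,4=4×1+6=10; T_5,5=5×0+1=1
r6: T_6,2=2×15+1=31; T_6,3=3×25+15=90; T_6,4=4×10+25=65; T_6,5=5×1+10=15; T_6,6=6×0+1=1
r7: T_7,3=3×90+31=301; T_7,4=4×65+90=350; T_7,5=5×15+65=140; T_7,6=6×1+15=21
Read S(7,3) = 301, S(7,4) = 350, S(7,5) = 140, S(7,6) = 21.

301, 350, 140, 21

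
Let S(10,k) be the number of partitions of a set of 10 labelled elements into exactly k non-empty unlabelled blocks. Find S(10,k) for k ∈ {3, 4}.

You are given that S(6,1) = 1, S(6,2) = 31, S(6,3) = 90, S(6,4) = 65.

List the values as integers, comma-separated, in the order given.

@7  (7,1):1·1+0→1, (7,2):31·2+1→63, (7,3):90·3+31→301, (7,4):65·4+90→350
@8  (8,1):1·1+0→1, (8,2):63·2+1→127, (8,3):301·3+63→966, (8,4):350·4+301→1701
@9  (9,2):127·2+1→255, (9,3):966·3+127→3025, (9,4):1701·4+966→7770
@10  (10,3):3025·3+255→9330, (10,4):7770·4+3025→34105
Read S(10,3) = 9330, S(10,4) = 34105.

9330, 34105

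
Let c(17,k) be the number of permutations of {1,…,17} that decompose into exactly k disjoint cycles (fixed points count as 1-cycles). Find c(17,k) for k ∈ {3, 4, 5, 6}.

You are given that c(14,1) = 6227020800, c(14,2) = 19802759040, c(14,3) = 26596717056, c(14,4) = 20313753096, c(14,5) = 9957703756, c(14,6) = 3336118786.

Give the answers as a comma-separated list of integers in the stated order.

102992244837120, 87077748875904, 48366009233424, 18861567058880

i=15: T(15,1)=0+14·6227020800=87178291200 | T(15,2)=6227020800+14·19802759040=283465647360 | T(15,3)=19802759040+14·26596717056=392156797824 | T(15,4)=26596717056+14·20313753096=310989260400 | T(15,5)=20313753096+14·9957703756=159721605680 | T(15,6)=9957703756+14·3336118786=56663366760
i=16: T(16,2)=87178291200+15·283465647360=4339163001600 | T(16,3)=283465647360+15·392156797824=6165817614720 | T(16,4)=392156797824+15·310989260400=5056995703824 | T(16,5)=310989260400+15·159721605680=2706813345600 | T(16,6)=159721605680+15·56663366760=1009672107080
i=17: T(17,3)=4339163001600+16·6165817614720=102992244837120 | T(17,4)=6165817614720+16·5056995703824=87077748875904 | T(17,5)=5056995703824+16·2706813345600=48366009233424 | T(17,6)=2706813345600+16·1009672107080=18861567058880
Read c(17,3) = 102992244837120, c(17,4) = 87077748875904, c(17,5) = 48366009233424, c(17,6) = 18861567058880.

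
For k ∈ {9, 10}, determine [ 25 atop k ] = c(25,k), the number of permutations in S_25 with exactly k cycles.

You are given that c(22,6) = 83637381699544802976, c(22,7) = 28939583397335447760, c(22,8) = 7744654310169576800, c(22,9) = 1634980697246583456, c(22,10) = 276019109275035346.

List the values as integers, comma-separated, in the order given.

34218695959407148992880, 6508376179668146850000

row 23: T[23][7]=22·28939583397335447760+83637381699544802976=720308216440924653696  T[23][8]=22·7744654310169576800+28939583397335447760=199321978221066137360  T[23][9]=22·1634980697246583456+7744654310169576800=43714229649594412832  T[23][10]=22·276019109275035346+1634980697246583456=7707401101297361068
row 24: T[24][8]=23·199321978221066137360+720308216440924653696=5304713715525445812976  T[24][9]=23·43714229649594412832+199321978221066137360=1204749260161737632496  T[24][10]=23·7707401101297361068+43714229649594412832=220984454979433717396
row 25: T[25][9]=24·1204749260161737632496+5304713715525445812976=34218695959407148992880  T[25][10]=24·220984454979433717396+1204749260161737632496=6508376179668146850000
Read c(25,9) = 34218695959407148992880, c(25,10) = 6508376179668146850000.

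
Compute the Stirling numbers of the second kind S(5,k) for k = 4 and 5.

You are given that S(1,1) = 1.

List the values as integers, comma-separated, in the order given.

10, 1

r2: T_2,1=1×1+0=1; T_2,2=2×0+1=1
r3: T_3,2=2×1+1=3; T_3,3=3×0+1=1
r4: T_4,3=3×1+3=6; T_4,4=4×0+1=1
r5: T_5,4=4×1+6=10; T_5,5=5×0+1=1
Read S(5,4) = 10, S(5,5) = 1.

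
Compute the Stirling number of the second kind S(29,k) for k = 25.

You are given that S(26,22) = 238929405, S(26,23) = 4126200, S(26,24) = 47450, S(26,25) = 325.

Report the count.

626551380

[27] T[27,23]:23*4126200+238929405=333832005 · T[27,24]:24*47450+4126200=5265000 · T[27,25]:25*325+47450=55575
[28] T[28,24]:24*5265000+333832005=460192005 · T[28,25]:25*55575+5265000=6654375
[29] T[29,25]:25*6654375+460192005=626551380
Read S(29,25) = 626551380.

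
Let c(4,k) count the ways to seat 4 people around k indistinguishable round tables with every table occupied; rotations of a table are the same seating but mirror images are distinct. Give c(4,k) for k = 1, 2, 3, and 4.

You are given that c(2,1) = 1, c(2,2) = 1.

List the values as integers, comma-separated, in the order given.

[3] T[3,1]:2*1+0=2 · T[3,2]:2*1+1=3 · T[3,3]:2*0+1=1
[4] T[4,1]:3*2+0=6 · T[4,2]:3*3+2=11 · T[4,3]:3*1+3=6 · T[4,4]:3*0+1=1
Read c(4,1) = 6, c(4,2) = 11, c(4,3) = 6, c(4,4) = 1.

6, 11, 6, 1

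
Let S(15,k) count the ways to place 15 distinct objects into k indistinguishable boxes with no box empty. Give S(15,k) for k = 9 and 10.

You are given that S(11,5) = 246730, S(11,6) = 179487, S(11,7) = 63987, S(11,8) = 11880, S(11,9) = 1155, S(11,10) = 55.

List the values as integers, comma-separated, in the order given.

67128490, 12662650

@12  (12,6):179487·6+246730→1323652, (12,7):63987·7+179487→627396, (12,8):11880·8+63987→159027, (12,9):1155·9+11880→22275, (12,10):55·10+1155→1705
@13  (13,7):627396·7+1323652→5715424, (13,8):159027·8+627396→1899612, (13,9):22275·9+159027→359502, (13,10):1705·10+22275→39325
@14  (14,8):1899612·8+5715424→20912320, (14,9):359502·9+1899612→5135130, (14,10):39325·10+359502→752752
@15  (15,9):5135130·9+20912320→67128490, (15,10):752752·10+5135130→12662650
Read S(15,9) = 67128490, S(15,10) = 12662650.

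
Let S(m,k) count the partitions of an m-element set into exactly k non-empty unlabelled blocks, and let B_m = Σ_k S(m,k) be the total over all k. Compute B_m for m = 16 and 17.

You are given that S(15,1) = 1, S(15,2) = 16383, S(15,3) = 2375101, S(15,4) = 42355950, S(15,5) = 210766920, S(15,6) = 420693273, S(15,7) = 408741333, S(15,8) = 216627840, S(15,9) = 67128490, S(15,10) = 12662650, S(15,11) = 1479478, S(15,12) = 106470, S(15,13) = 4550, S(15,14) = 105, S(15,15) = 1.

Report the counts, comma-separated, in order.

10480142147, 82864869804

r16: T_16,1=1×1+0=1; T_16,2=2×16383+1=32767; T_16,3=3×2375101+16383=7141686; T_16,4=4×42355950+2375101=171798901; T_16,5=5×210766920+42355950=1096190550; T_16,6=6×420693273+210766920=2734926558; T_16,7=7×408741333+420693273=3281882604; T_16,8=8×216627840+408741333=2141764053; T_16,9=9×67128490+216627840=820784250; T_16,10=10×12662650+67128490=193754990; T_16,11=11×1479478+12662650=28936908; T_16,12=12×106470+1479478=2757118; T_16,13=13×4550+106470=165620; T_16,14=14×105+4550=6020; T_16,15=15×1+105=120; T_16,16=16×0+1=1
r17: T_17,1=1×1+0=1; T_17,2=2×32767+1=65535; T_17,3=3×7141686+32767=21457825; T_17,4=4×171798901+7141686=694337290; T_17,5=5×1096190550+171798901=5652751651; T_17,6=6×2734926558+1096190550=17505749898; T_17,7=7×3281882604+2734926558=25708104786; T_17,8=8×2141764053+3281882604=20415995028; T_17,9=9×820784250+2141764053=9528822303; T_17,10=10×193754990+820784250=2758334150; T_17,11=11×28936908+193754990=512060978; T_17,12=12×2757118+28936908=62022324; T_17,13=13×165620+2757118=4910178; T_17,14=14×6020+165620=249900; T_17,15=15×120+6020=7820; T_17,16=16×1+120=136; T_17,17=17×0+1=1
B_16 = ΣS(16,k) = 1+32767+7141686+171798901+1096190550+2734926558+3281882604+2141764053+820784250+193754990+28936908+2757118+165620+6020+120+1 = 10480142147
B_17 = ΣS(17,k) = 1+65535+21457825+694337290+5652751651+17505749898+25708104786+20415995028+9528822303+2758334150+512060978+62022324+4910178+249900+7820+136+1 = 82864869804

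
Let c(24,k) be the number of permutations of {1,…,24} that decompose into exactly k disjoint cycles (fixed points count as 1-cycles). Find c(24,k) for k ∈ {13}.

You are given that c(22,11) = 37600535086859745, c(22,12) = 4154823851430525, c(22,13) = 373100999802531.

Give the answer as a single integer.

[23] T[23,12]:22*4154823851430525+37600535086859745=129006659818331295 · T[23,13]:22*373100999802531+4154823851430525=12363045847086207
[24] T[24,13]:23*12363045847086207+129006659818331295=413356714301314056
Read c(24,13) = 413356714301314056.

413356714301314056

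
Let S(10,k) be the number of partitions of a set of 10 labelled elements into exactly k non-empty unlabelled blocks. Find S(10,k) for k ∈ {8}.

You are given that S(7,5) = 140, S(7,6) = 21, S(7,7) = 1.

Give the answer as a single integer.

750

row 8: T[8][6]=6·21+140=266  T[8][7]=7·1+21=28  T[8][8]=8·0+1=1
row 9: T[9][7]=7·28+266=462  T[9][8]=8·1+28=36
row 10: T[10][8]=8·36+462=750
Read S(10,8) = 750.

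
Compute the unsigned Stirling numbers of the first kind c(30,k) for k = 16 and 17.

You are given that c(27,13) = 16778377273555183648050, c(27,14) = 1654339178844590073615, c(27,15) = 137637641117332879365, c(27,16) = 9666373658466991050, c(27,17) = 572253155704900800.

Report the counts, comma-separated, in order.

@28  (28,14):1654339178844590073615·27+16778377273555183648050→61445535102359115635655, (28,15):137637641117332879365·27+1654339178844590073615→5370555489012577816470, (28,16):9666373658466991050·27+137637641117332879365→398629729895941637715, (28,17):572253155704900800·27+9666373658466991050→25117208862499312650
@29  (29,15):5370555489012577816470·28+61445535102359115635655→211821088794711294496815, (29,16):398629729895941637715·28+5370555489012577816470→16532187926098943672490, (29,17):25117208862499312650·28+398629729895941637715→1101911578045922391915
@30  (30,16):16532187926098943672490·29+211821088794711294496815→691254538651580660999025, (30,17):1101911578045922391915·29+16532187926098943672490→48487623689430693038025
Read c(30,16) = 691254538651580660999025, c(30,17) = 48487623689430693038025.

691254538651580660999025, 48487623689430693038025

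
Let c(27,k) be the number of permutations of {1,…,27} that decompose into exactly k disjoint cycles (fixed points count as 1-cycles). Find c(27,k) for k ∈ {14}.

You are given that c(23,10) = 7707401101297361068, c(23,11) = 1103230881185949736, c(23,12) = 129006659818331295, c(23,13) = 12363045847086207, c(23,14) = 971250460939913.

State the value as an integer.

1654339178844590073615

[24] T[24,11]:23*1103230881185949736+7707401101297361068=33081711368574204996 · T[24,12]:23*129006659818331295+1103230881185949736=4070384057007569521 · T[24,13]:23*12363045847086207+129006659818331295=413356714301314056 · T[24,14]:23*971250460939913+12363045847086207=34701806448704206
[25] T[25,12]:24*4070384057007569521+33081711368574204996=130770928736755873500 · T[25,13]:24*413356714301314056+4070384057007569521=13990945200239106865 · T[25,14]:24*34701806448704206+413356714301314056=1246200069070215000
[26] T[26,13]:25*13990945200239106865+130770928736755873500=480544558742733545125 · T[26,14]:25*1246200069070215000+13990945200239106865=45145946926994481865
[27] T[27,14]:26*45145946926994481865+480544558742733545125=1654339178844590073615
Read c(27,14) = 1654339178844590073615.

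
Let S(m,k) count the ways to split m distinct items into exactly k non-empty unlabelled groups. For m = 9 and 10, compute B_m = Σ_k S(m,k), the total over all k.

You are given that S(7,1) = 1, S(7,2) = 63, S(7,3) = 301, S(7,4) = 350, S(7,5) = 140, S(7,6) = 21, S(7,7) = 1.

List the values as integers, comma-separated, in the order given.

i=8: T(8,1)=0+1·1=1 | T(8,2)=1+2·63=127 | T(8,3)=63+3·301=966 | T(8,4)=301+4·350=1701 | T(8,5)=350+5·140=1050 | T(8,6)=140+6·21=266 | T(8,7)=21+7·1=28 | T(8,8)=1+8·0=1
i=9: T(9,1)=0+1·1=1 | T(9,2)=1+2·127=255 | T(9,3)=127+3·966=3025 | T(9,4)=966+4·1701=7770 | T(9,5)=1701+5·1050=6951 | T(9,6)=1050+6·266=2646 | T(9,7)=266+7·28=462 | T(9,8)=28+8·1=36 | T(9,9)=1+9·0=1
i=10: T(10,1)=0+1·1=1 | T(10,2)=1+2·255=511 | T(10,3)=255+3·3025=9330 | T(10,4)=3025+4·7770=34105 | T(10,5)=7770+5·6951=42525 | T(10,6)=6951+6·2646=22827 | T(10,7)=2646+7·462=5880 | T(10,8)=462+8·36=750 | T(10,9)=36+9·1=45 | T(10,10)=1+10·0=1
B_9 = ΣS(9,k) = 1+255+3025+7770+6951+2646+462+36+1 = 21147
B_10 = ΣS(10,k) = 1+511+9330+34105+42525+22827+5880+750+45+1 = 115975

21147, 115975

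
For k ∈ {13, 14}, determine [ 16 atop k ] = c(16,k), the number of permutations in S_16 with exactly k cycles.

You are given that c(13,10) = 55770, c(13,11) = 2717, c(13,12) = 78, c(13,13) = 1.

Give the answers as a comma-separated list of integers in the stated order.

218400, 6580

[14] T[14,11]:13*2717+55770=91091 · T[14,12]:13*78+2717=3731 · T[14,13]:13*1+78=91 · T[14,14]:13*0+1=1
[15] T[15,12]:14*3731+91091=143325 · T[15,13]:14*91+3731=5005 · T[15,14]:14*1+91=105
[16] T[16,13]:15*5005+143325=218400 · T[16,14]:15*105+5005=6580
Read c(16,13) = 218400, c(16,14) = 6580.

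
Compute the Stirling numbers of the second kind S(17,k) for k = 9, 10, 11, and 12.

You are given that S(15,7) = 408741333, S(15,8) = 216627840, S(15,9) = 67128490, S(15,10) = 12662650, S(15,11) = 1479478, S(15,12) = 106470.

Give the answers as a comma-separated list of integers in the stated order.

@16  (16,8):216627840·8+408741333→2141764053, (16,9):67128490·9+216627840→820784250, (16,10):12662650·10+67128490→193754990, (16,11):1479478·11+12662650→28936908, (16,12):106470·12+1479478→2757118
@17  (17,9):820784250·9+2141764053→9528822303, (17,10):193754990·10+820784250→2758334150, (17,11):28936908·11+193754990→512060978, (17,12):2757118·12+28936908→62022324
Read S(17,9) = 9528822303, S(17,10) = 2758334150, S(17,11) = 512060978, S(17,12) = 62022324.

9528822303, 2758334150, 512060978, 62022324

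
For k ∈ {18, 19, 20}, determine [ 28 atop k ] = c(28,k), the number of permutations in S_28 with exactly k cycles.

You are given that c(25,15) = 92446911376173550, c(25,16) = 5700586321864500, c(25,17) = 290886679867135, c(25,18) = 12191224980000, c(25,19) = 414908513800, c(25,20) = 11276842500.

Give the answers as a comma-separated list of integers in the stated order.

1340675942971287195, 60383004803151030, 2280730371654735

@26  (26,16):5700586321864500·25+92446911376173550→234961569422786050, (26,17):290886679867135·25+5700586321864500→12972753318542875, (26,18):12191224980000·25+290886679867135→595667304367135, (26,19):414908513800·25+12191224980000→22563937825000, (26,20):11276842500·25+414908513800→696829576300
@27  (27,17):12972753318542875·26+234961569422786050→572253155704900800, (27,18):595667304367135·26+12972753318542875→28460103232088385, (27,19):22563937825000·26+595667304367135→1182329687817135, (27,20):696829576300·26+22563937825000→40681506808800
@28  (28,18):28460103232088385·27+572253155704900800→1340675942971287195, (28,19):1182329687817135·27+28460103232088385→60383004803151030, (28,20):40681506808800·27+1182329687817135→2280730371654735
Read c(28,18) = 1340675942971287195, c(28,19) = 60383004803151030, c(28,20) = 2280730371654735.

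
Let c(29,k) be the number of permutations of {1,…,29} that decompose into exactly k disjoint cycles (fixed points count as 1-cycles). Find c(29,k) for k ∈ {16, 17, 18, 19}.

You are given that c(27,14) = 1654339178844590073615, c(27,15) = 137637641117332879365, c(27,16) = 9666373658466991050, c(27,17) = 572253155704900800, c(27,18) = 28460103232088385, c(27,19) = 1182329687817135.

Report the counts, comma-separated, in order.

16532187926098943672490, 1101911578045922391915, 62656135265695354110, 3031400077459516035

row 28: T[28][15]=27·137637641117332879365+1654339178844590073615=5370555489012577816470  T[28][16]=27·9666373658466991050+137637641117332879365=398629729895941637715  T[28][17]=27·572253155704900800+9666373658466991050=25117208862499312650  T[28][18]=27·28460103232088385+572253155704900800=1340675942971287195  T[28][19]=27·1182329687817135+28460103232088385=60383004803151030
row 29: T[29][16]=28·398629729895941637715+5370555489012577816470=16532187926098943672490  T[29][17]=28·25117208862499312650+398629729895941637715=1101911578045922391915  T[29][18]=28·1340675942971287195+25117208862499312650=62656135265695354110  T[29][19]=28·60383004803151030+1340675942971287195=3031400077459516035
Read c(29,16) = 16532187926098943672490, c(29,17) = 1101911578045922391915, c(29,18) = 62656135265695354110, c(29,19) = 3031400077459516035.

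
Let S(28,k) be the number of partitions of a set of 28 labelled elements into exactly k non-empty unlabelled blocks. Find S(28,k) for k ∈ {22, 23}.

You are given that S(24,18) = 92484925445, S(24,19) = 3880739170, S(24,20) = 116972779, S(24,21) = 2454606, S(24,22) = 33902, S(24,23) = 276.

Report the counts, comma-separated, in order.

@25  (25,19):3880739170·19+92484925445→166218969675, (25,20):116972779·20+3880739170→6220194750, (25,21):2454606·21+116972779→168519505, (25,22):33902·22+2454606→3200450, (25,23):276·23+33902→40250
@26  (26,20):6220194750·20+166218969675→290622864675, (26,21):168519505·21+6220194750→9759104355, (26,22):3200450·22+168519505→238929405, (26,23):40250·23+3200450→4126200
@27  (27,21):9759104355·21+290622864675→495564056130, (27,22):238929405·22+9759104355→15015551265, (27,23):4126200·23+238929405→333832005
@28  (28,22):15015551265·22+495564056130→825906183960, (28,23):333832005·23+15015551265→22693687380
Read S(28,22) = 825906183960, S(28,23) = 22693687380.

825906183960, 22693687380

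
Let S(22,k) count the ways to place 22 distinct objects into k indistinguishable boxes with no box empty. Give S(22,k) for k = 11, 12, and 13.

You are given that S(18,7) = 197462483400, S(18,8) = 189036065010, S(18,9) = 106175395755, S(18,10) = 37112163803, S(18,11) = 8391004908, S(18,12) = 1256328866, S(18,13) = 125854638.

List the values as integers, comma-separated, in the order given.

366282500870286, 108823356051137, 22496861868481

i=19: T(19,8)=197462483400+8·189036065010=1709751003480 | T(19,9)=189036065010+9·106175395755=1144614626805 | T(19,10)=106175395755+10·37112163803=477297033785 | T(19,11)=37112163803+11·8391004908=129413217791 | T(19,12)=8391004908+12·1256328866=23466951300 | T(19,13)=1256328866+13·125854638=2892439160
i=20: T(20,9)=1709751003480+9·1144614626805=12011282644725 | T(20,10)=1144614626805+10·477297033785=5917584964655 | T(20,11)=477297033785+11·129413217791=1900842429486 | T(20,12)=129413217791+12·23466951300=411016633391 | T(20,13)=23466951300+13·2892439160=61068660380
i=21: T(21,10)=12011282644725+10·5917584964655=71187132291275 | T(21,11)=5917584964655+11·1900842429486=26826851689001 | T(21,12)=1900842429486+12·411016633391=6833042030178 | T(21,13)=411016633391+13·61068660380=1204909218331
i=22: T(22,11)=71187132291275+11·26826851689001=366282500870286 | T(22,12)=26826851689001+12·6833042030178=108823356051137 | T(22,13)=6833042030178+13·1204909218331=22496861868481
Read S(22,11) = 366282500870286, S(22,12) = 108823356051137, S(22,13) = 22496861868481.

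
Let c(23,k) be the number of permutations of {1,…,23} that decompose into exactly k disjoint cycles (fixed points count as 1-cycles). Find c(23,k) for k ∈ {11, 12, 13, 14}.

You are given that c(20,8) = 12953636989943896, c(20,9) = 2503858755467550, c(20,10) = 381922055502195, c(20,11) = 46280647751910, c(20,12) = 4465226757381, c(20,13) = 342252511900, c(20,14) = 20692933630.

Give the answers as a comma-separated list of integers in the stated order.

1103230881185949736, 129006659818331295, 12363045847086207, 971250460939913

@21  (21,9):2503858755467550·20+12953636989943896→63030812099294896, (21,10):381922055502195·20+2503858755467550→10142299865511450, (21,11):46280647751910·20+381922055502195→1307535010540395, (21,12):4465226757381·20+46280647751910→135585182899530, (21,13):342252511900·20+4465226757381→11310276995381, (21,14):20692933630·20+342252511900→756111184500
@22  (22,10):10142299865511450·21+63030812099294896→276019109275035346, (22,11):1307535010540395·21+10142299865511450→37600535086859745, (22,12):135585182899530·21+1307535010540395→4154823851430525, (22,13):11310276995381·21+135585182899530→373100999802531, (22,14):756111184500·21+11310276995381→27188611869881
@23  (23,11):37600535086859745·22+276019109275035346→1103230881185949736, (23,12):4154823851430525·22+37600535086859745→129006659818331295, (23,13):373100999802531·22+4154823851430525→12363045847086207, (23,14):27188611869881·22+373100999802531→971250460939913
Read c(23,11) = 1103230881185949736, c(23,12) = 129006659818331295, c(23,13) = 12363045847086207, c(23,14) = 971250460939913.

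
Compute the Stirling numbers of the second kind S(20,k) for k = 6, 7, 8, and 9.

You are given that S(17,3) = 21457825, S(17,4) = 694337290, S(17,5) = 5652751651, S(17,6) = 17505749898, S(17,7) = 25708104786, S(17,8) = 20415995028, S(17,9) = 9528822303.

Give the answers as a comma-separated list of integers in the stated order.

i=18: T(18,4)=21457825+4·694337290=2798806985 | T(18,5)=694337290+5·5652751651=28958095545 | T(18,6)=5652751651+6·17505749898=110687251039 | T(18,7)=17505749898+7·25708104786=197462483400 | T(18,8)=25708104786+8·20415995028=189036065010 | T(18,9)=20415995028+9·9528822303=106175395755
i=19: T(19,5)=2798806985+5·28958095545=147589284710 | T(19,6)=28958095545+6·110687251039=693081601779 | T(19,7)=110687251039+7·197462483400=1492924634839 | T(19,8)=197462483400+8·189036065010=1709751003480 | T(19,9)=189036065010+9·106175395755=1144614626805
i=20: T(20,6)=147589284710+6·693081601779=4306078895384 | T(20,7)=693081601779+7·1492924634839=11143554045652 | T(20,8)=1492924634839+8·1709751003480=15170932662679 | T(20,9)=1709751003480+9·1144614626805=12011282644725
Read S(20,6) = 4306078895384, S(20,7) = 11143554045652, S(20,8) = 15170932662679, S(20,9) = 12011282644725.

4306078895384, 11143554045652, 15170932662679, 12011282644725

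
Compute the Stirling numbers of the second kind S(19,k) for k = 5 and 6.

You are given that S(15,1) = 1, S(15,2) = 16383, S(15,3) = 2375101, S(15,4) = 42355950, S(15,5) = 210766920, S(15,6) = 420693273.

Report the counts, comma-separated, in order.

row 16: T[16][2]=2·16383+1=32767  T[16][3]=3·2375101+16383=7141686  T[16][4]=4·42355950+2375101=171798901  T[16][5]=5·210766920+42355950=1096190550  T[16][6]=6·420693273+210766920=2734926558
row 17: T[17][3]=3·7141686+32767=21457825  T[17][4]=4·171798901+7141686=694337290  T[17][5]=5·1096190550+171798901=5652751651  T[17][6]=6·2734926558+1096190550=17505749898
row 18: T[18][4]=4·694337290+21457825=2798806985  T[18][5]=5·5652751651+694337290=28958095545  T[18][6]=6·17505749898+5652751651=110687251039
row 19: T[19][5]=5·28958095545+2798806985=147589284710  T[19][6]=6·110687251039+28958095545=693081601779
Read S(19,5) = 147589284710, S(19,6) = 693081601779.

147589284710, 693081601779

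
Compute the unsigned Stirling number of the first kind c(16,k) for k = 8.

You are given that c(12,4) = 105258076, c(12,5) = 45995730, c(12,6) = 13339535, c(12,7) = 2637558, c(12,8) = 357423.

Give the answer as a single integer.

@13  (13,5):45995730·12+105258076→657206836, (13,6):13339535·12+45995730→206070150, (13,7):2637558·12+13339535→44990231, (13,8):357423·12+2637558→6926634
@14  (14,6):206070150·13+657206836→3336118786, (14,7):44990231·13+206070150→790943153, (14,8):6926634·13+44990231→135036473
@15  (15,7):790943153·14+3336118786→14409322928, (15,8):135036473·14+790943153→2681453775
@16  (16,8):2681453775·15+14409322928→54631129553
Read c(16,8) = 54631129553.

54631129553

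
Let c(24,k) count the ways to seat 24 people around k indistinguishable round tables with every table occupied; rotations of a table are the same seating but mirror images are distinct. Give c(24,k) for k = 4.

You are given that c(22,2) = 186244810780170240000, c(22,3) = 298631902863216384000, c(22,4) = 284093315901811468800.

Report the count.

[23] T[23,3]:22*298631902863216384000+186244810780170240000=6756146673770930688000 · T[23,4]:22*284093315901811468800+298631902863216384000=6548684852703068697600
[24] T[24,4]:23*6548684852703068697600+6756146673770930688000=157375898285941510732800
Read c(24,4) = 157375898285941510732800.

157375898285941510732800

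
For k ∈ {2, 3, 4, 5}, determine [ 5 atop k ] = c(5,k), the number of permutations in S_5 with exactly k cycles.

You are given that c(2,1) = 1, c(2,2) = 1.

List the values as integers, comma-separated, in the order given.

row 3: T[3][1]=2·1+0=2  T[3][2]=2·1+1=3  T[3][3]=2·0+1=1
row 4: T[4][1]=3·2+0=6  T[4][2]=3·3+2=11  T[4][3]=3·1+3=6  T[4][4]=3·0+1=1
row 5: T[5][2]=4·11+6=50  T[5][3]=4·6+11=35  T[5][4]=4·1+6=10  T[5][5]=4·0+1=1
Read c(5,2) = 50, c(5,3) = 35, c(5,4) = 10, c(5,5) = 1.

50, 35, 10, 1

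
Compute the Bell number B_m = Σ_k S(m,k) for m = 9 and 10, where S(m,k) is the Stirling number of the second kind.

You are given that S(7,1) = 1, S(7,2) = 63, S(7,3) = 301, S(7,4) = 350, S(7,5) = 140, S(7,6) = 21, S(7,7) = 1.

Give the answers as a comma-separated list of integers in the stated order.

@8  (8,1):1·1+0→1, (8,2):63·2+1→127, (8,3):301·3+63→966, (8,4):350·4+301→1701, (8,5):140·5+350→1050, (8,6):21·6+140→266, (8,7):1·7+21→28, (8,8):0·8+1→1
@9  (9,1):1·1+0→1, (9,2):127·2+1→255, (9,3):966·3+127→3025, (9,4):1701·4+966→7770, (9,5):1050·5+1701→6951, (9,6):266·6+1050→2646, (9,7):28·7+266→462, (9,8):1·8+28→36, (9,9):0·9+1→1
@10  (10,1):1·1+0→1, (10,2):255·2+1→511, (10,3):3025·3+255→9330, (10,4):7770·4+3025→34105, (10,5):6951·5+7770→42525, (10,6):2646·6+6951→22827, (10,7):462·7+2646→5880, (10,8):36·8+462→750, (10,9):1·9+36→45, (10,10):0·10+1→1
B_9 = ΣS(9,k) = 1+255+3025+7770+6951+2646+462+36+1 = 21147
B_10 = ΣS(10,k) = 1+511+9330+34105+42525+22827+5880+750+45+1 = 115975

21147, 115975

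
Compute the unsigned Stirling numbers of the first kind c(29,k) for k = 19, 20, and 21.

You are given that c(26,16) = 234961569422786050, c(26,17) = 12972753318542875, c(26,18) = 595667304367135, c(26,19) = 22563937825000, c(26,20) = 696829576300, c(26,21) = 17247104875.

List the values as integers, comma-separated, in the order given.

3031400077459516035, 124243455209483610, 4285624815406935

r27: T_27,17=26×12972753318542875+234961569422786050=572253155704900800; T_27,18=26×595667304367135+12972753318542875=28460103232088385; T_27,19=26×22563937825000+595667304367135=1182329687817135; T_27,20=26×696829576300+22563937825000=40681506808800; T_27,21=26×17247104875+696829576300=1145254303050
r28: T_28,18=27×28460103232088385+572253155704900800=1340675942971287195; T_28,19=27×1182329687817135+28460103232088385=60383004803151030; T_28,20=27×40681506808800+1182329687817135=2280730371654735; T_28,21=27×1145254303050+40681506808800=71603372991150
r29: T_29,19=28×60383004803151030+1340675942971287195=3031400077459516035; T_29,20=28×2280730371654735+60383004803151030=124243455209483610; T_29,21=28×71603372991150+2280730371654735=4285624815406935
Read c(29,19) = 3031400077459516035, c(29,20) = 124243455209483610, c(29,21) = 4285624815406935.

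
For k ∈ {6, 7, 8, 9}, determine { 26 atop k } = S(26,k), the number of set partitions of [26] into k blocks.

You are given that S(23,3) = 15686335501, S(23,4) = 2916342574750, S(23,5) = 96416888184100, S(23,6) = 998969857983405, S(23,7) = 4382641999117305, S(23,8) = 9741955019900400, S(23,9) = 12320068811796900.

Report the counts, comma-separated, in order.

224595186974125331, 1631853797991016600, 5749622251945664950, 11201516780955125625

row 24: T[24][4]=4·2916342574750+15686335501=11681056634501  T[24][5]=5·96416888184100+2916342574750=485000783495250  T[24][6]=6·998969857983405+96416888184100=6090236036084530  T[24][7]=7·4382641999117305+998969857983405=31677463851804540  T[24][8]=8·9741955019900400+4382641999117305=82318282158320505  T[24][9]=9·12320068811796900+9741955019900400=120622574326072500
row 25: T[25][5]=5·485000783495250+11681056634501=2436684974110751  T[25][6]=6·6090236036084530+485000783495250=37026417000002430  T[25][7]=7·31677463851804540+6090236036084530=227832482998716310  T[25][8]=8·82318282158320505+31677463851804540=690223721118368580  T[25][9]=9·120622574326072500+82318282158320505=1167921451092973005
row 26: T[26][6]=6·37026417000002430+2436684974110751=224595186974125331  T[26][7]=7·227832482998716310+37026417000002430=1631853797991016600  T[26][8]=8·690223721118368580+227832482998716310=5749622251945664950  T[26][9]=9·1167921451092973005+690223721118368580=11201516780955125625
Read S(26,6) = 224595186974125331, S(26,7) = 1631853797991016600, S(26,8) = 5749622251945664950, S(26,9) = 11201516780955125625.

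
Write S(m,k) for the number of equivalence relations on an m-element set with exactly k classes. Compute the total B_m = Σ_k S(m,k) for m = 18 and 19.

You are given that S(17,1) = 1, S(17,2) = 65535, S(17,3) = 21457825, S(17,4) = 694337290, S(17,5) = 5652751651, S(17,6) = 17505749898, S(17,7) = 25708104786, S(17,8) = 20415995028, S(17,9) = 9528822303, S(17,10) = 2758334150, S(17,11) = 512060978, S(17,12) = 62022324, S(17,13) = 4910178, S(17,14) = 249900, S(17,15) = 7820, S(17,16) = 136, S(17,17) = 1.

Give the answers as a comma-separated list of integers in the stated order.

row 18: T[18][1]=1·1+0=1  T[18][2]=2·65535+1=131071  T[18][3]=3·21457825+65535=64439010  T[18][4]=4·694337290+21457825=2798806985  T[18][5]=5·5652751651+694337290=28958095545  T[18][6]=6·17505749898+5652751651=110687251039  T[18][7]=7·25708104786+17505749898=197462483400  T[18][8]=8·20415995028+25708104786=189036065010  T[18][9]=9·9528822303+20415995028=106175395755  T[18][10]=10·2758334150+9528822303=37112163803  T[18][11]=11·512060978+2758334150=8391004908  T[18][12]=12·62022324+512060978=1256328866  T[18][13]=13·4910178+62022324=125854638  T[18][14]=14·249900+4910178=8408778  T[18][15]=15·7820+249900=367200  T[18][16]=16·136+7820=9996  T[18][17]=17·1+136=153  T[18][18]=18·0+1=1
row 19: T[19][1]=1·1+0=1  T[19][2]=2·131071+1=262143  T[19][3]=3·64439010+131071=193448101  T[19][4]=4·2798806985+64439010=11259666950  T[19][5]=5·28958095545+2798806985=147589284710  T[19][6]=6·110687251039+28958095545=693081601779  T[19][7]=7·197462483400+110687251039=1492924634839  T[19][8]=8·189036065010+197462483400=1709751003480  T[19][9]=9·106175395755+189036065010=1144614626805  T[19][10]=10·37112163803+106175395755=477297033785  T[19][11]=11·8391004908+37112163803=129413217791  T[19][12]=12·1256328866+8391004908=23466951300  T[19][13]=13·125854638+1256328866=2892439160  T[19][14]=14·8408778+125854638=243577530  T[19][15]=15·367200+8408778=13916778  T[19][16]=16·9996+367200=527136  T[19][17]=17·153+9996=12597  T[19][18]=18·1+153=171  T[19][19]=19·0+1=1
B_18 = ΣS(18,k) = 1+131071+64439010+2798806985+28958095545+110687251039+197462483400+189036065010+106175395755+37112163803+8391004908+1256328866+125854638+8408778+367200+9996+153+1 = 682076806159
B_19 = ΣS(19,k) = 1+262143+193448101+11259666950+147589284710+693081601779+1492924634839+1709751003480+1144614626805+477297033785+129413217791+23466951300+2892439160+243577530+13916778+527136+12597+171+1 = 5832742205057

682076806159, 5832742205057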